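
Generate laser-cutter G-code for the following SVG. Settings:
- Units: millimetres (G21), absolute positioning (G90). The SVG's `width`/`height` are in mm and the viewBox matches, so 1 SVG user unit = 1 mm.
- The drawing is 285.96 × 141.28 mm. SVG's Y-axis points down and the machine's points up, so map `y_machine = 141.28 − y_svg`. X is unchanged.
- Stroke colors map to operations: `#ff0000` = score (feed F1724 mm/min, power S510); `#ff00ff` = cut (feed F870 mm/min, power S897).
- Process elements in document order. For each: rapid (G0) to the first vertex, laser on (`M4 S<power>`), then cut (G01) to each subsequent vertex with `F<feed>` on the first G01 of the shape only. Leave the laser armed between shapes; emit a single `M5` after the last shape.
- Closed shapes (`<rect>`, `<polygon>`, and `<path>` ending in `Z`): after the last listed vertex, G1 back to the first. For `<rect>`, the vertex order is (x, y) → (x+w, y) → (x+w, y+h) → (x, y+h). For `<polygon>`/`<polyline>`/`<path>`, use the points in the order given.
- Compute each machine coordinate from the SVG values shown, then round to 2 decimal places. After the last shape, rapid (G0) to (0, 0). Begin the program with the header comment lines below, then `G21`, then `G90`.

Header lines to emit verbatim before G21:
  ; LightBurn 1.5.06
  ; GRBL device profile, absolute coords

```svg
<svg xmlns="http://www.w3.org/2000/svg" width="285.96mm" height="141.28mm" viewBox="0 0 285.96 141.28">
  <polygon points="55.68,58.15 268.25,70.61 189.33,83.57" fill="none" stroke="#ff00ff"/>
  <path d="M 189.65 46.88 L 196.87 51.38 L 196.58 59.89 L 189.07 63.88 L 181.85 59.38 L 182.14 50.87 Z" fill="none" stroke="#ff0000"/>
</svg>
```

viewBox `0 0 285.96 141.28` with mm width/height → 1 unit = 1 mm. Flip: y_m = 141.28 − y_svg.

**Shape 1** — `<polygon>` closed polygon, stroke `#ff00ff` → cut (S897, F870). Machine vertices: (55.68,83.13) → (268.25,70.67) → (189.33,57.71) → (55.68,83.13). Closed: final G1 returns to the first vertex.

**Shape 2** — `<path>` regular polygon, stroke `#ff0000` → score (S510, F1724). Machine vertices: (189.65,94.40) → (196.87,89.90) → (196.58,81.39) → (189.07,77.40) → (181.85,81.90) → (182.14,90.41) → (189.65,94.40). Closed: final G1 returns to the first vertex.

; LightBurn 1.5.06
; GRBL device profile, absolute coords
G21
G90
G0 X55.68 Y83.13
M4 S897
G01 X268.25 Y70.67 F870
G01 X189.33 Y57.71
G01 X55.68 Y83.13
G0 X189.65 Y94.40
M4 S510
G01 X196.87 Y89.90 F1724
G01 X196.58 Y81.39
G01 X189.07 Y77.40
G01 X181.85 Y81.90
G01 X182.14 Y90.41
G01 X189.65 Y94.40
M5
G0 X0.00 Y0.00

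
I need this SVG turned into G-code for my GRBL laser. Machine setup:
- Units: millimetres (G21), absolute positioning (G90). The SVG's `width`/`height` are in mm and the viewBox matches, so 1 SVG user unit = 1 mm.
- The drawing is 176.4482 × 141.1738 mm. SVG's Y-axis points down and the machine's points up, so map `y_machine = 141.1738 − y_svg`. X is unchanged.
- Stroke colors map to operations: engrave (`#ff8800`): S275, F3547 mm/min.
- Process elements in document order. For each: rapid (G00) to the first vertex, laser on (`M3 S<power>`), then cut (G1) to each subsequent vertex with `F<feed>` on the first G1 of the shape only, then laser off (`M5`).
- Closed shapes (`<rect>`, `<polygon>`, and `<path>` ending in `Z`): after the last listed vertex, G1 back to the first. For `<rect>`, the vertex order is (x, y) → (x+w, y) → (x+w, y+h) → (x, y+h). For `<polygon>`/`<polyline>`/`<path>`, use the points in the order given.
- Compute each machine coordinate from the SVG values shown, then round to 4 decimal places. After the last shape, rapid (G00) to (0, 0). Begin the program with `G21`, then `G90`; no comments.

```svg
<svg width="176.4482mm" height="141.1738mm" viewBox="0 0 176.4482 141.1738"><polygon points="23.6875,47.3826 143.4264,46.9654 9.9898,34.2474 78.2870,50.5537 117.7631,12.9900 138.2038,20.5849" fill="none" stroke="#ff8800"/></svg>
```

Since the viewBox matches the mm dimensions, user units are millimetres directly. The only transform is the Y-flip y_m = 141.1738 − y_svg.

Shape 1 is a closed polygon drawn with `<polygon>`. Its stroke #ff8800 means engrave at S275, F3547. After flipping Y the toolpath is (23.6875,93.7912) → (143.4264,94.2084) → (9.9898,106.9264) → (78.2870,90.6201) → (117.7631,128.1838) → (138.2038,120.5889) → (23.6875,93.7912), returning to the start.

G21
G90
G00 X23.6875 Y93.7912
M3 S275
G1 X143.4264 Y94.2084 F3547
G1 X9.9898 Y106.9264
G1 X78.2870 Y90.6201
G1 X117.7631 Y128.1838
G1 X138.2038 Y120.5889
G1 X23.6875 Y93.7912
M5
G00 X0.0000 Y0.0000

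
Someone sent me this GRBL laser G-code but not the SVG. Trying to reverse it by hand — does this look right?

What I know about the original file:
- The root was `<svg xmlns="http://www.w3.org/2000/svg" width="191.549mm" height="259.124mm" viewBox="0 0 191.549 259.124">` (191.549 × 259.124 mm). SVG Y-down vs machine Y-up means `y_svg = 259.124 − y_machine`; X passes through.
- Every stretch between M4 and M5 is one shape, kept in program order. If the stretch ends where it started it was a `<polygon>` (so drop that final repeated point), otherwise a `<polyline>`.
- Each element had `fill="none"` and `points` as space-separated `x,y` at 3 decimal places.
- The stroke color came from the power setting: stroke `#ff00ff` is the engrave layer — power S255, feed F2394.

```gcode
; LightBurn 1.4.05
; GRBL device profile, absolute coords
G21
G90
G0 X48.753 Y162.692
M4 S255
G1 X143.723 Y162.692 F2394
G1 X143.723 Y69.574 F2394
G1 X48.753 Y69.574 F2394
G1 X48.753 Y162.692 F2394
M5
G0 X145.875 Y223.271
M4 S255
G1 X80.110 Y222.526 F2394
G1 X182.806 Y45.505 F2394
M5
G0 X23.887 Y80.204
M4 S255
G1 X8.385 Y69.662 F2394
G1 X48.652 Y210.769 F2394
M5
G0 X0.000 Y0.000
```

Machine Y-up, SVG Y-down with viewBox height 259.124, so y_svg = 259.124 − y_machine; X carries over. Every run uses S255, so all elements get stroke `#ff00ff` (engrave).

Run 1: The run returns to its start, so emit a `<polygon>` with points (Y-flipped): 48.753,96.432 143.723,96.432 143.723,189.550 48.753,189.550.

Run 2: The run is open, so emit a `<polyline>` with points (Y-flipped): 145.875,35.853 80.110,36.598 182.806,213.619.

Run 3: The run is open, so emit a `<polyline>` with points (Y-flipped): 23.887,178.920 8.385,189.462 48.652,48.355.

<svg xmlns="http://www.w3.org/2000/svg" width="191.549mm" height="259.124mm" viewBox="0 0 191.549 259.124">
  <polygon points="48.753,96.432 143.723,96.432 143.723,189.550 48.753,189.550" fill="none" stroke="#ff00ff"/>
  <polyline points="145.875,35.853 80.110,36.598 182.806,213.619" fill="none" stroke="#ff00ff"/>
  <polyline points="23.887,178.920 8.385,189.462 48.652,48.355" fill="none" stroke="#ff00ff"/>
</svg>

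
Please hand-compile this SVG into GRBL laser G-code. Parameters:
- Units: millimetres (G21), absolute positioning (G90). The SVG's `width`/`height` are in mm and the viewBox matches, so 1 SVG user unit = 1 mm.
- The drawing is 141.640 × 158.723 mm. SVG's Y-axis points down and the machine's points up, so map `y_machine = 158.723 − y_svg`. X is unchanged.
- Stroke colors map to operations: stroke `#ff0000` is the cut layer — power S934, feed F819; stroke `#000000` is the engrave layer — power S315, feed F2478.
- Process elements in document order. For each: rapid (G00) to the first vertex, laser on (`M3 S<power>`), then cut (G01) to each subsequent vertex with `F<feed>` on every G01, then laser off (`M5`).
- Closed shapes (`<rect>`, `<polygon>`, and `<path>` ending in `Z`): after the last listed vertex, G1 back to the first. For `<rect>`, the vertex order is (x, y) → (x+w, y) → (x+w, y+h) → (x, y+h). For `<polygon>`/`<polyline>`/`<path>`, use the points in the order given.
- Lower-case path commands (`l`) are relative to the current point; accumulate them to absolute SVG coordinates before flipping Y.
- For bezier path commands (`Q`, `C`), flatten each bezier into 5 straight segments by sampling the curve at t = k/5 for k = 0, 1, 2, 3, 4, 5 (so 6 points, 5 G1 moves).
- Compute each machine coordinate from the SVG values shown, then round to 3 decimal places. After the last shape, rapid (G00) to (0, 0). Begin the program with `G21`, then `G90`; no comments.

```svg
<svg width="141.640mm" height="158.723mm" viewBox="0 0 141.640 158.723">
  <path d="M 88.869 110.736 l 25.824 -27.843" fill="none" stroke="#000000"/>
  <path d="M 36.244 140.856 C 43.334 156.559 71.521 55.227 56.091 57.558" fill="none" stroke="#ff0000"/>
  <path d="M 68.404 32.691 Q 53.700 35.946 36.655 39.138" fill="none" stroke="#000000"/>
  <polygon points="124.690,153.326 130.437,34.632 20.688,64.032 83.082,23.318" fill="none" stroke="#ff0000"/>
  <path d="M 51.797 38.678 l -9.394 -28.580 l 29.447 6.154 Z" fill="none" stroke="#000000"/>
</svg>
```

G21
G90
G00 X88.869 Y47.987
M3 S315
G01 X114.693 Y75.830 F2478
M5
G00 X36.244 Y17.867
M3 S934
G01 X42.512 Y20.724 F819
G01 X50.737 Y41.076 F819
G01 X57.813 Y68.329 F819
G01 X60.633 Y91.890 F819
G01 X56.091 Y101.165 F819
M5
G00 X68.404 Y126.032
M3 S315
G01 X62.429 Y124.733 F2478
G01 X56.266 Y123.438 F2478
G01 X49.916 Y122.149 F2478
G01 X43.379 Y120.864 F2478
G01 X36.655 Y119.585 F2478
M5
G00 X124.690 Y5.397
M3 S934
G01 X130.437 Y124.091 F819
G01 X20.688 Y94.691 F819
G01 X83.082 Y135.405 F819
G01 X124.690 Y5.397 F819
M5
G00 X51.797 Y120.045
M3 S315
G01 X42.403 Y148.625 F2478
G01 X71.850 Y142.471 F2478
G01 X51.797 Y120.045 F2478
M5
G00 X0.000 Y0.000

viewBox `0 0 141.640 158.723` with mm width/height → 1 unit = 1 mm. Flip: y_m = 158.723 − y_svg.

**Shape 1** — `<path>` line segment, stroke `#000000` → engrave (S315, F2478). Machine vertices: (88.869,47.987) → (114.693,75.830). Open path.

**Shape 2** — `<path>` cubic bezier, stroke `#ff0000` → cut (S934, F819). Control points (SVG): P0=(36.244,140.856), P1=(43.334,156.559), P2=(71.521,55.227), P3=(56.091,57.558); sampled at t=k/5. Machine vertices: (36.244,17.867) → (42.512,20.724) → (50.737,41.076) → (57.813,68.329) → (60.633,91.890) → (56.091,101.165). Open path.

**Shape 3** — `<path>` quadratic bezier, stroke `#000000` → engrave (S315, F2478). Control points (SVG): P0=(68.404,32.691), P1=(53.700,35.946), P2=(36.655,39.138); sampled at t=k/5. Machine vertices: (68.404,126.032) → (62.429,124.733) → (56.266,123.438) → (49.916,122.149) → (43.379,120.864) → (36.655,119.585). Open path.

**Shape 4** — `<polygon>` closed polygon, stroke `#ff0000` → cut (S934, F819). Machine vertices: (124.690,5.397) → (130.437,124.091) → (20.688,94.691) → (83.082,135.405) → (124.690,5.397). Closed: final G1 returns to the first vertex.

**Shape 5** — `<path>` regular polygon, stroke `#000000` → engrave (S315, F2478). Machine vertices: (51.797,120.045) → (42.403,148.625) → (71.850,142.471) → (51.797,120.045). Closed: final G1 returns to the first vertex.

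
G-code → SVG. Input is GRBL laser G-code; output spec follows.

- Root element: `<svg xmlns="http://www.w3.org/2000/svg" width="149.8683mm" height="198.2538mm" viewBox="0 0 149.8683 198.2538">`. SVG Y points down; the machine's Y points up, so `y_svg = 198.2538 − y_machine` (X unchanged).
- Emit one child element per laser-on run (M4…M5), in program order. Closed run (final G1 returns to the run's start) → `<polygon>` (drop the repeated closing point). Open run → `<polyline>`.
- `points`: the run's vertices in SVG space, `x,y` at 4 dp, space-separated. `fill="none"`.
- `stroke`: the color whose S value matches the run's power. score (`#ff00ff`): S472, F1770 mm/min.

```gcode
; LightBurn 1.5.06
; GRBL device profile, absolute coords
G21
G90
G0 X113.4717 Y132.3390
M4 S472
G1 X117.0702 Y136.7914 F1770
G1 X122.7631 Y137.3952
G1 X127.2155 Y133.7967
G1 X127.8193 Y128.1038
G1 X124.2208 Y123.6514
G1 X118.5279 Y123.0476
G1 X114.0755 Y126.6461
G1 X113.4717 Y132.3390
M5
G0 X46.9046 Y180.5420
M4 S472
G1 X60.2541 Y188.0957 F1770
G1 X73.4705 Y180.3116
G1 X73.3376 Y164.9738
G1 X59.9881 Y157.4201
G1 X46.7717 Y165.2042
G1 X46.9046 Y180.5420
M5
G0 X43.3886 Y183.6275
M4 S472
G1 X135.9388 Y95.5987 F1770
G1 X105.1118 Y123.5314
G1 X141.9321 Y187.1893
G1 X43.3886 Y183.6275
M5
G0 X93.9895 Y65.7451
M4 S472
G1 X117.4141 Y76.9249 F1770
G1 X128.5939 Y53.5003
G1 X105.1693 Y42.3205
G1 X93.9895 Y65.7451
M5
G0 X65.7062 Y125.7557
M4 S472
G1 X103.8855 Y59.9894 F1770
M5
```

Each laser-on run becomes one SVG element. Flip Y back into SVG space with y_svg = 198.2538 − y_machine. Every run uses S472, so all elements get stroke `#ff00ff` (score).

Run 1: The run returns to its start, so emit a `<polygon>` with points (Y-flipped): 113.4717,65.9148 117.0702,61.4624 122.7631,60.8586 127.2155,64.4571 127.8193,70.1500 124.2208,74.6024 118.5279,75.2062 114.0755,71.6077.

Run 2: The run returns to its start, so emit a `<polygon>` with points (Y-flipped): 46.9046,17.7118 60.2541,10.1581 73.4705,17.9422 73.3376,33.2800 59.9881,40.8337 46.7717,33.0496.

Run 3: The run returns to its start, so emit a `<polygon>` with points (Y-flipped): 43.3886,14.6263 135.9388,102.6551 105.1118,74.7224 141.9321,11.0645.

Run 4: The run returns to its start, so emit a `<polygon>` with points (Y-flipped): 93.9895,132.5087 117.4141,121.3289 128.5939,144.7535 105.1693,155.9333.

Run 5: The run is open, so emit a `<polyline>` with points (Y-flipped): 65.7062,72.4981 103.8855,138.2644.

<svg xmlns="http://www.w3.org/2000/svg" width="149.8683mm" height="198.2538mm" viewBox="0 0 149.8683 198.2538">
  <polygon points="113.4717,65.9148 117.0702,61.4624 122.7631,60.8586 127.2155,64.4571 127.8193,70.1500 124.2208,74.6024 118.5279,75.2062 114.0755,71.6077" fill="none" stroke="#ff00ff"/>
  <polygon points="46.9046,17.7118 60.2541,10.1581 73.4705,17.9422 73.3376,33.2800 59.9881,40.8337 46.7717,33.0496" fill="none" stroke="#ff00ff"/>
  <polygon points="43.3886,14.6263 135.9388,102.6551 105.1118,74.7224 141.9321,11.0645" fill="none" stroke="#ff00ff"/>
  <polygon points="93.9895,132.5087 117.4141,121.3289 128.5939,144.7535 105.1693,155.9333" fill="none" stroke="#ff00ff"/>
  <polyline points="65.7062,72.4981 103.8855,138.2644" fill="none" stroke="#ff00ff"/>
</svg>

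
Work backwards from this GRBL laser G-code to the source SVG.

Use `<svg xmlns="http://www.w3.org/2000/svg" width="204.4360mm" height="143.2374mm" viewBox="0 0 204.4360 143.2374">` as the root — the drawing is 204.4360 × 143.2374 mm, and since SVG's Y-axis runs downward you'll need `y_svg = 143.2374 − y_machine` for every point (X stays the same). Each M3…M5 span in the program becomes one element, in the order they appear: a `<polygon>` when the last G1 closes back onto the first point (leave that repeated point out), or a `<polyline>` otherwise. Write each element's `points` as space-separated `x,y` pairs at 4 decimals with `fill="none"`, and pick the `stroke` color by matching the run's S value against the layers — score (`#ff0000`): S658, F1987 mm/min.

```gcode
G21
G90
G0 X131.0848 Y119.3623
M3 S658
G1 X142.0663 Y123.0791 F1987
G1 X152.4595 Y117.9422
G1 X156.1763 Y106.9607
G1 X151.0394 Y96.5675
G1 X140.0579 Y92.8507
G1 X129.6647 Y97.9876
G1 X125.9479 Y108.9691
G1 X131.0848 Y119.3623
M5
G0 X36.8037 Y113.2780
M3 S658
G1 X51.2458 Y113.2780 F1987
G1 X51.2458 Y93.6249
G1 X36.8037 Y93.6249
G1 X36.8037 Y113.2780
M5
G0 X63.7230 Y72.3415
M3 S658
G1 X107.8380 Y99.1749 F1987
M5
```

Machine Y-up, SVG Y-down with viewBox height 143.2374, so y_svg = 143.2374 − y_machine; X carries over. Every run uses S658, so all elements get stroke `#ff0000` (score).

Run 1: The run returns to its start, so emit a `<polygon>` with points (Y-flipped): 131.0848,23.8751 142.0663,20.1583 152.4595,25.2952 156.1763,36.2767 151.0394,46.6699 140.0579,50.3867 129.6647,45.2498 125.9479,34.2683.

Run 2: The run returns to its start, so emit a `<polygon>` with points (Y-flipped): 36.8037,29.9594 51.2458,29.9594 51.2458,49.6125 36.8037,49.6125.

Run 3: The run is open, so emit a `<polyline>` with points (Y-flipped): 63.7230,70.8959 107.8380,44.0625.

<svg xmlns="http://www.w3.org/2000/svg" width="204.4360mm" height="143.2374mm" viewBox="0 0 204.4360 143.2374">
  <polygon points="131.0848,23.8751 142.0663,20.1583 152.4595,25.2952 156.1763,36.2767 151.0394,46.6699 140.0579,50.3867 129.6647,45.2498 125.9479,34.2683" fill="none" stroke="#ff0000"/>
  <polygon points="36.8037,29.9594 51.2458,29.9594 51.2458,49.6125 36.8037,49.6125" fill="none" stroke="#ff0000"/>
  <polyline points="63.7230,70.8959 107.8380,44.0625" fill="none" stroke="#ff0000"/>
</svg>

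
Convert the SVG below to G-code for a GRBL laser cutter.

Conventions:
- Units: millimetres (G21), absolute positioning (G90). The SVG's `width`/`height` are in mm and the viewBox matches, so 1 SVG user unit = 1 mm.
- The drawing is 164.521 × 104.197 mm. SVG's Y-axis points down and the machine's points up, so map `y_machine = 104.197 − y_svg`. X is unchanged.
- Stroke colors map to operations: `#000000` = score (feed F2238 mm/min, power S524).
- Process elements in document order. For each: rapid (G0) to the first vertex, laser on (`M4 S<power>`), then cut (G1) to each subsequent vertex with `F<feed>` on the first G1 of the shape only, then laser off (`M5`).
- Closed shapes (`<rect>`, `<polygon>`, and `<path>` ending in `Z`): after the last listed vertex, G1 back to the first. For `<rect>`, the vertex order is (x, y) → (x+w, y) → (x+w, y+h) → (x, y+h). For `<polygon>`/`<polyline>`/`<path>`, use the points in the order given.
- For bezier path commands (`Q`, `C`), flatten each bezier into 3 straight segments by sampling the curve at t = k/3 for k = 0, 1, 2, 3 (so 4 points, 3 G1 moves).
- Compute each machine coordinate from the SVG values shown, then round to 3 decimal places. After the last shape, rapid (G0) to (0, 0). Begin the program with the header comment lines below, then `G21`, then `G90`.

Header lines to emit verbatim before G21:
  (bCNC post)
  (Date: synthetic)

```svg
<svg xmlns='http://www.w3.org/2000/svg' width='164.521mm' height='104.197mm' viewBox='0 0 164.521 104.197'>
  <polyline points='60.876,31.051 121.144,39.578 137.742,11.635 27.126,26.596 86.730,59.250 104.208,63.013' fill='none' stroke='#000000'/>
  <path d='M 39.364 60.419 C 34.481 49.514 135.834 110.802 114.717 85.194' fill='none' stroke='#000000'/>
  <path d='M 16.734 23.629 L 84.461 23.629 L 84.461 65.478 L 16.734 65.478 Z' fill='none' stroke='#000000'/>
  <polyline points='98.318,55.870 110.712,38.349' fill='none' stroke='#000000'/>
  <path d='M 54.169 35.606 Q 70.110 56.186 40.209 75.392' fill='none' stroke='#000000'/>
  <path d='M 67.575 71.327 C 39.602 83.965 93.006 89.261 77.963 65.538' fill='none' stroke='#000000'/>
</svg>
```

viewBox `0 0 164.521 104.197` with mm width/height → 1 unit = 1 mm. Flip: y_m = 104.197 − y_svg.

**Shape 1** — `<polyline>` open polyline, stroke `#000000` → score (S524, F2238). Machine vertices: (60.876,73.146) → (121.144,64.619) → (137.742,92.562) → (27.126,77.601) → (86.730,44.947) → (104.208,41.184). Open path.

**Shape 2** — `<path>` cubic bezier, stroke `#000000` → score (S524, F2238). Control points (SVG): P0=(39.364,60.419), P1=(34.481,49.514), P2=(135.834,110.802), P3=(114.717,85.194); sampled at t=k/3. Machine vertices: (39.364,43.778) → (61.422,36.511) → (103.481,16.468) → (114.717,19.003). Open path.

**Shape 3** — `<path>` rectangle, stroke `#000000` → score (S524, F2238). Machine vertices: (16.734,80.568) → (84.461,80.568) → (84.461,38.719) → (16.734,38.719) → (16.734,80.568). Closed: final G1 returns to the first vertex.

**Shape 4** — `<polyline>` line segment, stroke `#000000` → score (S524, F2238). Machine vertices: (98.318,48.327) → (110.712,65.848). Open path.

**Shape 5** — `<path>` quadratic bezier, stroke `#000000` → score (S524, F2238). Control points (SVG): P0=(54.169,35.606), P1=(70.110,56.186), P2=(40.209,75.392); sampled at t=k/3. Machine vertices: (54.169,68.591) → (59.703,55.024) → (55.049,41.762) → (40.209,28.805). Open path.

**Shape 6** — `<path>` cubic bezier, stroke `#000000` → score (S524, F2238). Control points (SVG): P0=(67.575,71.327), P1=(39.602,83.965), P2=(93.006,89.261), P3=(77.963,65.538); sampled at t=k/3. Machine vertices: (67.575,32.870) → (61.179,23.482) → (75.739,23.806) → (77.963,38.659). Open path.

(bCNC post)
(Date: synthetic)
G21
G90
G0 X60.876 Y73.146
M4 S524
G1 X121.144 Y64.619 F2238
G1 X137.742 Y92.562
G1 X27.126 Y77.601
G1 X86.730 Y44.947
G1 X104.208 Y41.184
M5
G0 X39.364 Y43.778
M4 S524
G1 X61.422 Y36.511 F2238
G1 X103.481 Y16.468
G1 X114.717 Y19.003
M5
G0 X16.734 Y80.568
M4 S524
G1 X84.461 Y80.568 F2238
G1 X84.461 Y38.719
G1 X16.734 Y38.719
G1 X16.734 Y80.568
M5
G0 X98.318 Y48.327
M4 S524
G1 X110.712 Y65.848 F2238
M5
G0 X54.169 Y68.591
M4 S524
G1 X59.703 Y55.024 F2238
G1 X55.049 Y41.762
G1 X40.209 Y28.805
M5
G0 X67.575 Y32.870
M4 S524
G1 X61.179 Y23.482 F2238
G1 X75.739 Y23.806
G1 X77.963 Y38.659
M5
G0 X0.000 Y0.000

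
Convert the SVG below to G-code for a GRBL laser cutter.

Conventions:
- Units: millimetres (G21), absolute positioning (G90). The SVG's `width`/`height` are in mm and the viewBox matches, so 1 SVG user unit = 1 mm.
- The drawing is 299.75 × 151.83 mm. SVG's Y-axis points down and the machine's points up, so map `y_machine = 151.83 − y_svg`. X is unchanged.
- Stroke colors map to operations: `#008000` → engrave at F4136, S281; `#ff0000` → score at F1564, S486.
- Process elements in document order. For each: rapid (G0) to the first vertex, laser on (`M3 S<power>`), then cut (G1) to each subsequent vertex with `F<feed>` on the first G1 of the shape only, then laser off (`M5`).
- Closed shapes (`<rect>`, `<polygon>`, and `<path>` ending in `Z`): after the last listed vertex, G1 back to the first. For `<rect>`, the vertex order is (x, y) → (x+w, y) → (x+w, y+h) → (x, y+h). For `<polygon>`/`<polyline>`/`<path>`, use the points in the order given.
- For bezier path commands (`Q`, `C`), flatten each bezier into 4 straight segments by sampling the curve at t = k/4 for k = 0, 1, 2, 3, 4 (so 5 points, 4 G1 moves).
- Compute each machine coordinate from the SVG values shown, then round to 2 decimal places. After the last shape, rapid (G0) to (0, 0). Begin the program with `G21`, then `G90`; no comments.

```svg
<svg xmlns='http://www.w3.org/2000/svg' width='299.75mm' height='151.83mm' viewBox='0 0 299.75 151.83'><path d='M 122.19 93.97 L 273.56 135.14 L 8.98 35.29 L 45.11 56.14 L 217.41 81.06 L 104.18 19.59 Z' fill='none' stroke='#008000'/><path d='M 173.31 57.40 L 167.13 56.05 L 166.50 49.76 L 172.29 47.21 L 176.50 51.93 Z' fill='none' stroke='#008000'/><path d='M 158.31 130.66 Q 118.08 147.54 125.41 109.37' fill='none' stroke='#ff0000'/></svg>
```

1 u = 1 mm; y_m = 151.83 − y.

[1] `<path>` closed polygon, #008000→engrave S281 F4136: (122.19,57.86) → (273.56,16.69) → (8.98,116.54) → (45.11,95.69) → (217.41,70.77) → (104.18,132.24) → (122.19,57.86) (closed)

[2] `<path>` regular polygon, #008000→engrave S281 F4136: (173.31,94.43) → (167.13,95.78) → (166.50,102.07) → (172.29,104.62) → (176.50,99.90) → (173.31,94.43) (closed)

[3] `<path>` quadratic bezier, #ff0000→score S486 F1564: (158.31,21.17) → (141.17,16.17) → (129.97,18.05) → (124.72,26.82) → (125.41,42.46)

G21
G90
G0 X122.19 Y57.86
M3 S281
G1 X273.56 Y16.69 F4136
G1 X8.98 Y116.54
G1 X45.11 Y95.69
G1 X217.41 Y70.77
G1 X104.18 Y132.24
G1 X122.19 Y57.86
M5
G0 X173.31 Y94.43
M3 S281
G1 X167.13 Y95.78 F4136
G1 X166.50 Y102.07
G1 X172.29 Y104.62
G1 X176.50 Y99.90
G1 X173.31 Y94.43
M5
G0 X158.31 Y21.17
M3 S486
G1 X141.17 Y16.17 F1564
G1 X129.97 Y18.05
G1 X124.72 Y26.82
G1 X125.41 Y42.46
M5
G0 X0.00 Y0.00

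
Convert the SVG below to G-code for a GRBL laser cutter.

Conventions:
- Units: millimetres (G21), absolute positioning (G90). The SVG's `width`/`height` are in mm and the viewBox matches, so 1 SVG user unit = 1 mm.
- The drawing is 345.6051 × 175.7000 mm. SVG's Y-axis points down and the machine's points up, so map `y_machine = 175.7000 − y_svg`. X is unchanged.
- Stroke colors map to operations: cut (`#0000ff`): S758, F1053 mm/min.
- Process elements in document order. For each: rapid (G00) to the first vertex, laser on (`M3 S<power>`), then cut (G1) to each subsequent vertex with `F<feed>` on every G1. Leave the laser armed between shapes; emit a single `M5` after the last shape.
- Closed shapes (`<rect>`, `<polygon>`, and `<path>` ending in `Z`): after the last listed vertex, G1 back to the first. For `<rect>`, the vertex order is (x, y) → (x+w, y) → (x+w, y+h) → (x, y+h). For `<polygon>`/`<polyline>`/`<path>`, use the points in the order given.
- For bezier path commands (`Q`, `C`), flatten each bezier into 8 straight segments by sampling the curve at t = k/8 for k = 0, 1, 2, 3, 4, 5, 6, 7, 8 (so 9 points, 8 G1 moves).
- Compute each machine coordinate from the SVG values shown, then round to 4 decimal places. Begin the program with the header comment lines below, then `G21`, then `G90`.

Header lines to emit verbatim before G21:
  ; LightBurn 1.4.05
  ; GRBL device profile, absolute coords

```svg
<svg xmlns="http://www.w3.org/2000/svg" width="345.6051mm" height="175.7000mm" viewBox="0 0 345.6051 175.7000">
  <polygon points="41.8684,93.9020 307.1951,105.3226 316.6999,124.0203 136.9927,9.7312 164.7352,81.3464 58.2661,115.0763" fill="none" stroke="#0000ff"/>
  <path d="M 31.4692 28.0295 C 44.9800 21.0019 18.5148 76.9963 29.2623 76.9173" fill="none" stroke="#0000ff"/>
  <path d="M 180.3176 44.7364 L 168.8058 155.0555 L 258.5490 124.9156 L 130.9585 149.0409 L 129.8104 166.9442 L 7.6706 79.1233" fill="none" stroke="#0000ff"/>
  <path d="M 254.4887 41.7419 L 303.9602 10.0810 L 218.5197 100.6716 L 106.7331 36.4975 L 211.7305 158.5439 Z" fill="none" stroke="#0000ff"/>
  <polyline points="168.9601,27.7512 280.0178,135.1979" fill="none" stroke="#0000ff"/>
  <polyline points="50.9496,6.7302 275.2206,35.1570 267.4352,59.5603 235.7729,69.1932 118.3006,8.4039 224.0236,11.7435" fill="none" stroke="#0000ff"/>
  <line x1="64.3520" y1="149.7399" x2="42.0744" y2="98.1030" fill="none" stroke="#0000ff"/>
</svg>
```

viewBox `0 0 345.6051 175.7000` with mm width/height → 1 unit = 1 mm. Flip: y_m = 175.7000 − y_svg.

**Shape 1** — `<polygon>` closed polygon, stroke `#0000ff` → cut (S758, F1053). Machine vertices: (41.8684,81.7980) → (307.1951,70.3774) → (316.6999,51.6797) → (136.9927,165.9688) → (164.7352,94.3536) → (58.2661,60.6237) → (41.8684,81.7980). Closed: final G1 returns to the first vertex.

**Shape 2** — `<path>` cubic bezier, stroke `#0000ff` → cut (S758, F1053). Control points (SVG): P0=(31.4692,28.0295), P1=(44.9800,21.0019), P2=(18.5148,76.9963), P3=(29.2623,76.9173); sampled at t=k/8. Machine vertices: (31.4692,147.6705) → (34.8126,147.5843) → (35.3129,142.9854) → (33.8745,135.2696) → (31.4020,125.8323) → (28.8000,116.0694) → (26.9730,107.3763) → (26.8256,101.1489) → (29.2623,98.7827). Open path.

**Shape 3** — `<path>` open polyline, stroke `#0000ff` → cut (S758, F1053). Machine vertices: (180.3176,130.9636) → (168.8058,20.6445) → (258.5490,50.7844) → (130.9585,26.6591) → (129.8104,8.7558) → (7.6706,96.5767). Open path.

**Shape 4** — `<path>` closed polygon, stroke `#0000ff` → cut (S758, F1053). Machine vertices: (254.4887,133.9581) → (303.9602,165.6190) → (218.5197,75.0284) → (106.7331,139.2025) → (211.7305,17.1561) → (254.4887,133.9581). Closed: final G1 returns to the first vertex.

**Shape 5** — `<polyline>` line segment, stroke `#0000ff` → cut (S758, F1053). Machine vertices: (168.9601,147.9488) → (280.0178,40.5021). Open path.

**Shape 6** — `<polyline>` open polyline, stroke `#0000ff` → cut (S758, F1053). Machine vertices: (50.9496,168.9698) → (275.2206,140.5430) → (267.4352,116.1397) → (235.7729,106.5068) → (118.3006,167.2961) → (224.0236,163.9565). Open path.

**Shape 7** — `<line>` line segment, stroke `#0000ff` → cut (S758, F1053). Machine vertices: (64.3520,25.9601) → (42.0744,77.5970). Open path.

; LightBurn 1.4.05
; GRBL device profile, absolute coords
G21
G90
G00 X41.8684 Y81.7980
M3 S758
G1 X307.1951 Y70.3774 F1053
G1 X316.6999 Y51.6797 F1053
G1 X136.9927 Y165.9688 F1053
G1 X164.7352 Y94.3536 F1053
G1 X58.2661 Y60.6237 F1053
G1 X41.8684 Y81.7980 F1053
G00 X31.4692 Y147.6705
M3 S758
G1 X34.8126 Y147.5843 F1053
G1 X35.3129 Y142.9854 F1053
G1 X33.8745 Y135.2696 F1053
G1 X31.4020 Y125.8323 F1053
G1 X28.8000 Y116.0694 F1053
G1 X26.9730 Y107.3763 F1053
G1 X26.8256 Y101.1489 F1053
G1 X29.2623 Y98.7827 F1053
G00 X180.3176 Y130.9636
M3 S758
G1 X168.8058 Y20.6445 F1053
G1 X258.5490 Y50.7844 F1053
G1 X130.9585 Y26.6591 F1053
G1 X129.8104 Y8.7558 F1053
G1 X7.6706 Y96.5767 F1053
G00 X254.4887 Y133.9581
M3 S758
G1 X303.9602 Y165.6190 F1053
G1 X218.5197 Y75.0284 F1053
G1 X106.7331 Y139.2025 F1053
G1 X211.7305 Y17.1561 F1053
G1 X254.4887 Y133.9581 F1053
G00 X168.9601 Y147.9488
M3 S758
G1 X280.0178 Y40.5021 F1053
G00 X50.9496 Y168.9698
M3 S758
G1 X275.2206 Y140.5430 F1053
G1 X267.4352 Y116.1397 F1053
G1 X235.7729 Y106.5068 F1053
G1 X118.3006 Y167.2961 F1053
G1 X224.0236 Y163.9565 F1053
G00 X64.3520 Y25.9601
M3 S758
G1 X42.0744 Y77.5970 F1053
M5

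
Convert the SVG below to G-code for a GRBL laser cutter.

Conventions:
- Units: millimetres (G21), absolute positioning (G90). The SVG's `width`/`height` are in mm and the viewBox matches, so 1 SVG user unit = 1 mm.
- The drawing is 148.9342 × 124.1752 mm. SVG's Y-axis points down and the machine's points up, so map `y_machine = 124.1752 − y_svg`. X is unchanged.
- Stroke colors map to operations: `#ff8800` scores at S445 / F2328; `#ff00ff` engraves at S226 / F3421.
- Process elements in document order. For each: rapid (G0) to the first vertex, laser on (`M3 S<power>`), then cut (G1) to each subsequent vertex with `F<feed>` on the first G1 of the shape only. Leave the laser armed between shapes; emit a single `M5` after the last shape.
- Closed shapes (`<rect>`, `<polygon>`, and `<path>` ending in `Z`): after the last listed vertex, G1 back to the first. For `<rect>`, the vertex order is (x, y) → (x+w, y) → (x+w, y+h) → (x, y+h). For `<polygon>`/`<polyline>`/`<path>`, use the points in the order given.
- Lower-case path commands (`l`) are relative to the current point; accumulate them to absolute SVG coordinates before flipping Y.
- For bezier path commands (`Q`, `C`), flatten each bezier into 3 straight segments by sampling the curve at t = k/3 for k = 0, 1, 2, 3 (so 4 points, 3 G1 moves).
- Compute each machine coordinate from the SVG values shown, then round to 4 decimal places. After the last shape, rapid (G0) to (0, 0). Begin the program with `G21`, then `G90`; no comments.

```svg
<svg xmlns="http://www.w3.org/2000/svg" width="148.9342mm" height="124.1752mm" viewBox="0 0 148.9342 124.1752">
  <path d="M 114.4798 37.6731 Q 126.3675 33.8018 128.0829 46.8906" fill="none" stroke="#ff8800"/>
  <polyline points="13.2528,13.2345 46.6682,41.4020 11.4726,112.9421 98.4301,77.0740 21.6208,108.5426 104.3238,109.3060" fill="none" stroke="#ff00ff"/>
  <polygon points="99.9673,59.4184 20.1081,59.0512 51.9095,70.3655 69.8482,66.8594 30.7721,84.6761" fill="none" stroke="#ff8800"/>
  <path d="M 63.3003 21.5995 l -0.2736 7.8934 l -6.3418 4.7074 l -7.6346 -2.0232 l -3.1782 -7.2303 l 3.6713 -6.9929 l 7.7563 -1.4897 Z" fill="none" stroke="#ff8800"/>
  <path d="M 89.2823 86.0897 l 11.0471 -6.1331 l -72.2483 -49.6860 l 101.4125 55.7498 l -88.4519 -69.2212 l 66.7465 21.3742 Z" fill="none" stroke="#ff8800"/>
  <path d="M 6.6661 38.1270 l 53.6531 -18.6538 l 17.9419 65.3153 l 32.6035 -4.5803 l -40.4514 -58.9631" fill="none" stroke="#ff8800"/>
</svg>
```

viewBox `0 0 148.9342 124.1752` with mm width/height → 1 unit = 1 mm. Flip: y_m = 124.1752 − y_svg.

**Shape 1** — `<path>` quadratic bezier, stroke `#ff8800` → score (S445, F2328). Control points (SVG): P0=(114.4798,37.6731), P1=(126.3675,33.8018), P2=(128.0829,46.8906); sampled at t=k/3. Machine vertices: (114.4798,86.5021) → (121.2747,87.1985) → (125.8090,84.1260) → (128.0829,77.2846). Open path.

**Shape 2** — `<polyline>` open polyline, stroke `#ff00ff` → engrave (S226, F3421). Machine vertices: (13.2528,110.9407) → (46.6682,82.7732) → (11.4726,11.2331) → (98.4301,47.1012) → (21.6208,15.6326) → (104.3238,14.8692). Open path.

**Shape 3** — `<polygon>` closed polygon, stroke `#ff8800` → score (S445, F2328). Machine vertices: (99.9673,64.7568) → (20.1081,65.1240) → (51.9095,53.8097) → (69.8482,57.3158) → (30.7721,39.4991) → (99.9673,64.7568). Closed: final G1 returns to the first vertex.

**Shape 4** — `<path>` regular polygon, stroke `#ff8800` → score (S445, F2328). Machine vertices: (63.3003,102.5757) → (63.0267,94.6823) → (56.6849,89.9749) → (49.0503,91.9981) → (45.8721,99.2284) → (49.5434,106.2213) → (57.2997,107.7110) → (63.3003,102.5757). Closed: final G1 returns to the first vertex.

**Shape 5** — `<path>` closed polygon, stroke `#ff8800` → score (S445, F2328). Machine vertices: (89.2823,38.0855) → (100.3294,44.2186) → (28.0811,93.9046) → (129.4936,38.1548) → (41.0417,107.3760) → (107.7882,86.0018) → (89.2823,38.0855). Closed: final G1 returns to the first vertex.

**Shape 6** — `<path>` open polyline, stroke `#ff8800` → score (S445, F2328). Machine vertices: (6.6661,86.0482) → (60.3192,104.7020) → (78.2611,39.3867) → (110.8646,43.9670) → (70.4132,102.9301). Open path.

G21
G90
G0 X114.4798 Y86.5021
M3 S445
G1 X121.2747 Y87.1985 F2328
G1 X125.8090 Y84.1260
G1 X128.0829 Y77.2846
G0 X13.2528 Y110.9407
M3 S226
G1 X46.6682 Y82.7732 F3421
G1 X11.4726 Y11.2331
G1 X98.4301 Y47.1012
G1 X21.6208 Y15.6326
G1 X104.3238 Y14.8692
G0 X99.9673 Y64.7568
M3 S445
G1 X20.1081 Y65.1240 F2328
G1 X51.9095 Y53.8097
G1 X69.8482 Y57.3158
G1 X30.7721 Y39.4991
G1 X99.9673 Y64.7568
G0 X63.3003 Y102.5757
M3 S445
G1 X63.0267 Y94.6823 F2328
G1 X56.6849 Y89.9749
G1 X49.0503 Y91.9981
G1 X45.8721 Y99.2284
G1 X49.5434 Y106.2213
G1 X57.2997 Y107.7110
G1 X63.3003 Y102.5757
G0 X89.2823 Y38.0855
M3 S445
G1 X100.3294 Y44.2186 F2328
G1 X28.0811 Y93.9046
G1 X129.4936 Y38.1548
G1 X41.0417 Y107.3760
G1 X107.7882 Y86.0018
G1 X89.2823 Y38.0855
G0 X6.6661 Y86.0482
M3 S445
G1 X60.3192 Y104.7020 F2328
G1 X78.2611 Y39.3867
G1 X110.8646 Y43.9670
G1 X70.4132 Y102.9301
M5
G0 X0.0000 Y0.0000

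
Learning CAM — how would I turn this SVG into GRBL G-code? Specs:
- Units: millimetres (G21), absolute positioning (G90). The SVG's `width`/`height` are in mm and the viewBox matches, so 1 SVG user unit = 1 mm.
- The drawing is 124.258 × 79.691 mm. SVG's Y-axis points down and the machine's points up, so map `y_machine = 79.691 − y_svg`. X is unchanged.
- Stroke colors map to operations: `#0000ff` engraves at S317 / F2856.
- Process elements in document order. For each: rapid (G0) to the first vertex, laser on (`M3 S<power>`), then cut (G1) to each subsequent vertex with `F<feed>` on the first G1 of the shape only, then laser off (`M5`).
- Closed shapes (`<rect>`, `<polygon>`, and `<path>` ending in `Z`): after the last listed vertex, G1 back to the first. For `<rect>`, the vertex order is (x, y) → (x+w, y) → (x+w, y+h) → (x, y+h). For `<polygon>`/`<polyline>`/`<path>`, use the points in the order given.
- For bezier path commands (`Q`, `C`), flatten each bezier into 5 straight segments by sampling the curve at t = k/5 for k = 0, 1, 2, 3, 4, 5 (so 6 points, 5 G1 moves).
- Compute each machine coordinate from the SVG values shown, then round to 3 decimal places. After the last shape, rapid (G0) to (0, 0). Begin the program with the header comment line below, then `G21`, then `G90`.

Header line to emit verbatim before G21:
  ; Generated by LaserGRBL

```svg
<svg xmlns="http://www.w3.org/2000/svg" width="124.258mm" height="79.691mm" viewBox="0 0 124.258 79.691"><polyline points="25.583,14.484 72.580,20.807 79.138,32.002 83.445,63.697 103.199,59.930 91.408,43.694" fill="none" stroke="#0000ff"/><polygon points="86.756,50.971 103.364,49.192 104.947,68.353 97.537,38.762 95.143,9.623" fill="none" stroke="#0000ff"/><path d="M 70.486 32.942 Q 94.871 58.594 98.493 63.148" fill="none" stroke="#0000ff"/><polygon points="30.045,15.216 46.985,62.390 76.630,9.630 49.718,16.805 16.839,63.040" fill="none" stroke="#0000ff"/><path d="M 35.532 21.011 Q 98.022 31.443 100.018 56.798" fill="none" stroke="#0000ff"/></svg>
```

; Generated by LaserGRBL
G21
G90
G0 X25.583 Y65.207
M3 S317
G1 X72.580 Y58.884 F2856
G1 X79.138 Y47.689
G1 X83.445 Y15.994
G1 X103.199 Y19.761
G1 X91.408 Y35.997
M5
G0 X86.756 Y28.720
M3 S317
G1 X103.364 Y30.499 F2856
G1 X104.947 Y11.338
G1 X97.537 Y40.929
G1 X95.143 Y70.068
G1 X86.756 Y28.720
M5
G0 X70.486 Y46.749
M3 S317
G1 X79.409 Y37.332 F2856
G1 X86.672 Y29.603
G1 X92.273 Y23.562
G1 X96.214 Y19.209
G1 X98.493 Y16.543
M5
G0 X30.045 Y64.475
M3 S317
G1 X46.985 Y17.301 F2856
G1 X76.630 Y70.061
G1 X49.718 Y62.886
G1 X16.839 Y16.651
G1 X30.045 Y64.475
M5
G0 X35.532 Y58.680
M3 S317
G1 X58.108 Y53.910 F2856
G1 X75.845 Y47.947
G1 X88.742 Y40.789
G1 X96.800 Y32.438
G1 X100.018 Y22.893
M5
G0 X0.000 Y0.000

viewBox `0 0 124.258 79.691` with mm width/height → 1 unit = 1 mm. Flip: y_m = 79.691 − y_svg.

**Shape 1** — `<polyline>` open polyline, stroke `#0000ff` → engrave (S317, F2856). Machine vertices: (25.583,65.207) → (72.580,58.884) → (79.138,47.689) → (83.445,15.994) → (103.199,19.761) → (91.408,35.997). Open path.

**Shape 2** — `<polygon>` closed polygon, stroke `#0000ff` → engrave (S317, F2856). Machine vertices: (86.756,28.720) → (103.364,30.499) → (104.947,11.338) → (97.537,40.929) → (95.143,70.068) → (86.756,28.720). Closed: final G1 returns to the first vertex.

**Shape 3** — `<path>` quadratic bezier, stroke `#0000ff` → engrave (S317, F2856). Control points (SVG): P0=(70.486,32.942), P1=(94.871,58.594), P2=(98.493,63.148); sampled at t=k/5. Machine vertices: (70.486,46.749) → (79.409,37.332) → (86.672,29.603) → (92.273,23.562) → (96.214,19.209) → (98.493,16.543). Open path.

**Shape 4** — `<polygon>` closed polygon, stroke `#0000ff` → engrave (S317, F2856). Machine vertices: (30.045,64.475) → (46.985,17.301) → (76.630,70.061) → (49.718,62.886) → (16.839,16.651) → (30.045,64.475). Closed: final G1 returns to the first vertex.

**Shape 5** — `<path>` quadratic bezier, stroke `#0000ff` → engrave (S317, F2856). Control points (SVG): P0=(35.532,21.011), P1=(98.022,31.443), P2=(100.018,56.798); sampled at t=k/5. Machine vertices: (35.532,58.680) → (58.108,53.910) → (75.845,47.947) → (88.742,40.789) → (96.800,32.438) → (100.018,22.893). Open path.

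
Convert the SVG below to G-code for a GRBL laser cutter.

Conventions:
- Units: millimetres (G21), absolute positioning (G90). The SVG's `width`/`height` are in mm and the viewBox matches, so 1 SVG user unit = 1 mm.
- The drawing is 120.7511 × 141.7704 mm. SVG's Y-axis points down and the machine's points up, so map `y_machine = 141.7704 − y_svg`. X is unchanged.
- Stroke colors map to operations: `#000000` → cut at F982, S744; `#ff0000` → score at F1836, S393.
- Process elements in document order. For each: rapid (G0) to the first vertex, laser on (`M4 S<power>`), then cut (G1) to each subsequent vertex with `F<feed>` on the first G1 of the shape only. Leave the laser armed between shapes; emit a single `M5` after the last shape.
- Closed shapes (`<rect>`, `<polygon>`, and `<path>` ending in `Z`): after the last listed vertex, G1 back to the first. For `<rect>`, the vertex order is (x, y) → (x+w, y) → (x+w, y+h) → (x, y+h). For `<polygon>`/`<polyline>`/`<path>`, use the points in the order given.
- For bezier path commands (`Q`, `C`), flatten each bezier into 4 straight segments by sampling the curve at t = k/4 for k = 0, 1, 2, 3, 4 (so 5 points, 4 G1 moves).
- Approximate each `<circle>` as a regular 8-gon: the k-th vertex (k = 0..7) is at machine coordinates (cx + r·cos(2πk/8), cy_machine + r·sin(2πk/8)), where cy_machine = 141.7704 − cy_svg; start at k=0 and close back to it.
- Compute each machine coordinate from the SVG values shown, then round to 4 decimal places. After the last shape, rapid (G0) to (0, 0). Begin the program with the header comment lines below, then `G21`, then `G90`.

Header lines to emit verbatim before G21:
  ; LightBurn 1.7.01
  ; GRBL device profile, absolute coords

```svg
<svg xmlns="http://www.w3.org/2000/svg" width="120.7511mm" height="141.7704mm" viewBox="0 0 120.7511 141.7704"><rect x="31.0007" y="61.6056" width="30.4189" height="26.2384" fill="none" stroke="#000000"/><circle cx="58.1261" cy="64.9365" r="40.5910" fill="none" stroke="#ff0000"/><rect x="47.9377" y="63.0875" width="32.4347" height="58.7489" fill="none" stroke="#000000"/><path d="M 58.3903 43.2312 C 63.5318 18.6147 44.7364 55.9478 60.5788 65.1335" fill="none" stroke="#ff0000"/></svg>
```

1 u = 1 mm; y_m = 141.7704 − y.

[1] `<rect>` rectangle, #000000→cut S744 F982: (31.0007,80.1648) → (61.4196,80.1648) → (61.4196,53.9264) → (31.0007,53.9264) → (31.0007,80.1648) (closed)

[2] `<circle>` circle, #ff0000→score S393 F1836: (98.7171,76.8339) → (86.8283,105.5361) → (58.1261,117.4249) → (29.4239,105.5361) → (17.5351,76.8339) → (29.4239,48.1317) → (58.1261,36.2429) → (86.8283,48.1317) → (98.7171,76.8339) (closed)

[3] `<rect>` rectangle, #000000→cut S744 F982: (47.9377,78.6829) → (80.3724,78.6829) → (80.3724,19.9340) → (47.9377,19.9340) → (47.9377,78.6829) (closed)

[4] `<path>` cubic bezier, #ff0000→score S393 F1836: (58.3903,98.5392) → (58.6735,106.7938) → (55.4717,100.2639) → (54.2764,87.3960) → (60.5788,76.6369)

; LightBurn 1.7.01
; GRBL device profile, absolute coords
G21
G90
G0 X31.0007 Y80.1648
M4 S744
G1 X61.4196 Y80.1648 F982
G1 X61.4196 Y53.9264
G1 X31.0007 Y53.9264
G1 X31.0007 Y80.1648
G0 X98.7171 Y76.8339
M4 S393
G1 X86.8283 Y105.5361 F1836
G1 X58.1261 Y117.4249
G1 X29.4239 Y105.5361
G1 X17.5351 Y76.8339
G1 X29.4239 Y48.1317
G1 X58.1261 Y36.2429
G1 X86.8283 Y48.1317
G1 X98.7171 Y76.8339
G0 X47.9377 Y78.6829
M4 S744
G1 X80.3724 Y78.6829 F982
G1 X80.3724 Y19.9340
G1 X47.9377 Y19.9340
G1 X47.9377 Y78.6829
G0 X58.3903 Y98.5392
M4 S393
G1 X58.6735 Y106.7938 F1836
G1 X55.4717 Y100.2639
G1 X54.2764 Y87.3960
G1 X60.5788 Y76.6369
M5
G0 X0.0000 Y0.0000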